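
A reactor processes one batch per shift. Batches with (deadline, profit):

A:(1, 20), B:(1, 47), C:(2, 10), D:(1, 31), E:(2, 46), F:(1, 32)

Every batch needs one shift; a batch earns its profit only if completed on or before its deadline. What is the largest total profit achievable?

93

Take jobs in profit order; each goes to the latest open slot no later than its deadline.
Profit order: B=47 E=46 F=32 D=31 A=20 C=10
Assign: B→slot 1, E→slot 2, F skipped, D skipped, A skipped, C skipped.
Slots: [1:B] [2:E]
Profit = 47 + 46 = 93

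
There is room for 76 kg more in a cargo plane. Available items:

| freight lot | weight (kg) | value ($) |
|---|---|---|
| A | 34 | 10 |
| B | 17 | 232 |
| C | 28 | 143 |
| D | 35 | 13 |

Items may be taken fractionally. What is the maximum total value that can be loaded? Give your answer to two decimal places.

386.51

Greedy by value/weight ratio, highest first.
Ratios (sorted): B 13.65, C 5.11, D 0.37, A 0.29
take B (17 @ 232); take C (28 @ 143); take 31/35 of D → 11.51. Capacity used 76/76.
Total value = 386.51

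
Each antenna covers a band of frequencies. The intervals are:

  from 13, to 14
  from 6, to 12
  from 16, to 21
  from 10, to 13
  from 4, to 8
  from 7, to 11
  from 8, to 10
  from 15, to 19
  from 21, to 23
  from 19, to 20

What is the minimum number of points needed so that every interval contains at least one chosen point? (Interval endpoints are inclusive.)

Sorted: [4,8] [8,10] [7,11] [6,12] [10,13] [13,14] [15,19] [19,20] [16,21] [21,23]
{[4,8],[8,10],[7,11],[6,12]} hit by 8; {[10,13],[13,14]} hit by 13; {[15,19],[19,20],[16,21]} hit by 19; {[21,23]} hit by 23.
Points: 8, 13, 19, 23 (4 total).

4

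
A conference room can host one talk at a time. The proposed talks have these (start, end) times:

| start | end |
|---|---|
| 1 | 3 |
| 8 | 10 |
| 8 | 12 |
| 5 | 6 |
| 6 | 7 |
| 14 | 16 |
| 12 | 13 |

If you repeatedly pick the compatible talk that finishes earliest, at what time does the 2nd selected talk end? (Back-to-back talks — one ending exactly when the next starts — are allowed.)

6

Order by finish time; keep every interval that doesn't clash with the previous kept one.
Sorted by end: (1,3)  (5,6)  (6,7)  (8,10)  (8,12)  (12,13)  (14,16)
take (1,3); take (5,6); take (6,7); take (8,10); take (12,13); take (14,16).
Selected: (1,3) (5,6) (6,7) (8,10) (12,13) (14,16)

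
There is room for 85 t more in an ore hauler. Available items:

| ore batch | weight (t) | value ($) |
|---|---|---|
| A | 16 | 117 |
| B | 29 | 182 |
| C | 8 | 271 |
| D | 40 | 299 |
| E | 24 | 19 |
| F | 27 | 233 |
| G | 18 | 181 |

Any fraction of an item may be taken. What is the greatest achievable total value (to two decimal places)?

Greedy by value/weight ratio, highest first.
Ratios (sorted): C 33.88, G 10.06, F 8.63, D 7.47, A 7.31, B 6.28, E 0.79
take C (8 @ 271); take G (18 @ 181); take F (27 @ 233); take 32/40 of D → 239.20. Capacity used 85/85.
Total value = 924.20

924.20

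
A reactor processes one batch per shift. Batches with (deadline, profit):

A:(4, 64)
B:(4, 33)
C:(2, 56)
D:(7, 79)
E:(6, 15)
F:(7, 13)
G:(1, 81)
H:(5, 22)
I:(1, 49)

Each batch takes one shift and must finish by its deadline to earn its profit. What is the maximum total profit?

350

Sort by profit descending; place each in the latest free slot ≤ its deadline.
Profit order: G=81 D=79 A=64 C=56 I=49 B=33 H=22 E=15 F=13
Assign: G→slot 1, D→slot 7, A→slot 4, C→slot 2, I skipped, B→slot 3, H→slot 5, E→slot 6, F skipped.
Slots: [1:G] [2:C] [3:B] [4:A] [5:H] [6:E] [7:D]
Profit = 81 + 56 + 33 + 64 + 22 + 15 + 79 = 350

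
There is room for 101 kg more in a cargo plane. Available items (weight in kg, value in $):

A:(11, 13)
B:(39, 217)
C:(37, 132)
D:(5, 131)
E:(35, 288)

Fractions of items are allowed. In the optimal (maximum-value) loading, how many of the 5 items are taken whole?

3

Ratios (sorted): D 26.20, E 8.23, B 5.56, C 3.57, A 1.18
take D (5 @ 131); take E (35 @ 288); take B (39 @ 217); take 22/37 of C → 78.49. Capacity used 101/101.
3 item(s) taken whole; one partial (take 22/37 of C).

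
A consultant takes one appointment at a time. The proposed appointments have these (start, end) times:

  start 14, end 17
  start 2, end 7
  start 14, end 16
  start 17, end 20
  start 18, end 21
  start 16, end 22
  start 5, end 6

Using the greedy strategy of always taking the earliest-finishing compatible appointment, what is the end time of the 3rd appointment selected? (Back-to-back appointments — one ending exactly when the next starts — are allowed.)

20

Order by finish time; keep every interval that doesn't clash with the previous kept one.
By end time: (5,6), (2,7), (14,16), (14,17), (17,20), (18,21), (16,22).
Pick (5,6); next start ≥ 6 → (14,16); next start ≥ 16 → (17,20).
Selected: (5,6) (14,16) (17,20)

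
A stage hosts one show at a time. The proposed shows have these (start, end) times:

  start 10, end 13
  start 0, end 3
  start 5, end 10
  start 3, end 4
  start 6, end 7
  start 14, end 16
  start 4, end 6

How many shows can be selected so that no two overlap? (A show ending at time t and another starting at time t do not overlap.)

Order by finish time; keep every interval that doesn't clash with the previous kept one.
Sorted by end: (0,3)  (3,4)  (4,6)  (6,7)  (5,10)  (10,13)  (14,16)
take (0,3); take (3,4); take (4,6); take (6,7); skip (5,10); take (10,13); take (14,16).
Selected 6 shows.

6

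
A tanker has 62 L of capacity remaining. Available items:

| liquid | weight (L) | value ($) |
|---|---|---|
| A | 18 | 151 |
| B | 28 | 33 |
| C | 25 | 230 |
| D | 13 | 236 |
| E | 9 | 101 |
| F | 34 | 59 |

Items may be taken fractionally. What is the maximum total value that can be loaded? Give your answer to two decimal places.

692.83

Greedy by value/weight ratio, highest first.
Order: D (236/13=18.15) > E (101/9=11.22) > C (230/25=9.20) > A (151/18=8.39) > F (59/34=1.74) > B (33/28=1.18)
Fill: take D (13 @ 236) → take E (9 @ 101) → take C (25 @ 230) → take 15/18 of A → 125.83; 62/62 used.
Total value = 692.83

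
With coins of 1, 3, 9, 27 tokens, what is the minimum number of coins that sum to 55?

3

Greedy: take as many of the largest coin as possible, then repeat with the remainder.
55 = 2×27 + 1×1
Total coins = 2 + 1 = 3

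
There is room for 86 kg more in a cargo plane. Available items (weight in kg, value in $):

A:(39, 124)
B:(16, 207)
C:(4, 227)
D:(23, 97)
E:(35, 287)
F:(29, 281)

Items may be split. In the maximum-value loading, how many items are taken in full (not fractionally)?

4

Greedy by value/weight ratio, highest first.
Order: C (227/4=56.75) > B (207/16=12.94) > F (281/29=9.69) > E (287/35=8.20) > D (97/23=4.22) > A (124/39=3.18)
Fill: take C (4 @ 227) → take B (16 @ 207) → take F (29 @ 281) → take E (35 @ 287) → take 2/23 of D → 8.43; 86/86 used.
4 item(s) taken whole; one partial (take 2/23 of D).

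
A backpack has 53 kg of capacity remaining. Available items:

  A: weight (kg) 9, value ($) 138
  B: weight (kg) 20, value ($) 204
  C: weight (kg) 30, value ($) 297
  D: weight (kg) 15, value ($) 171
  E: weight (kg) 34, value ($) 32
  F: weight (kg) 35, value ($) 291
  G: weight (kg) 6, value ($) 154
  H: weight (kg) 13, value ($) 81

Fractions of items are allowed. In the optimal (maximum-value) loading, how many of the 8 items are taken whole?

Greedy by value/weight ratio, highest first.
Order: G (154/6=25.67) > A (138/9=15.33) > D (171/15=11.40) > B (204/20=10.20) > C (297/30=9.90) > F (291/35=8.31) > H (81/13=6.23) > E (32/34=0.94)
Fill: take G (6 @ 154) → take A (9 @ 138) → take D (15 @ 171) → take B (20 @ 204) → take 3/30 of C → 29.70; 53/53 used.
4 item(s) taken whole; one partial (take 3/30 of C).

4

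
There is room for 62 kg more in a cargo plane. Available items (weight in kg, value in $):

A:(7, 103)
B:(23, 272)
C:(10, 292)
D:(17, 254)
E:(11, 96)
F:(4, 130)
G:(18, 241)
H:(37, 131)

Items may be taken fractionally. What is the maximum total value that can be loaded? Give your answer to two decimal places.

1090.96

Greedy by value/weight ratio, highest first.
Order: F (130/4=32.50) > C (292/10=29.20) > D (254/17=14.94) > A (103/7=14.71) > G (241/18=13.39) > B (272/23=11.83) > E (96/11=8.73) > H (131/37=3.54)
Fill: take F (4 @ 130) → take C (10 @ 292) → take D (17 @ 254) → take A (7 @ 103) → take G (18 @ 241) → take 6/23 of B → 70.96; 62/62 used.
Total value = 1090.96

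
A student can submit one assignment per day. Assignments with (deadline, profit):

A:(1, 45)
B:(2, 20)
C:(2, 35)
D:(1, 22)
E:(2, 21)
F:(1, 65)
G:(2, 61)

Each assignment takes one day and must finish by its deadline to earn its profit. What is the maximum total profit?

Profit order: F=65 G=61 A=45 C=35 D=22 E=21 B=20
Assign: F→slot 1, G→slot 2, A skipped, C skipped, D skipped, E skipped, B skipped.
Slots: [1:F] [2:G]
Profit = 65 + 61 = 126

126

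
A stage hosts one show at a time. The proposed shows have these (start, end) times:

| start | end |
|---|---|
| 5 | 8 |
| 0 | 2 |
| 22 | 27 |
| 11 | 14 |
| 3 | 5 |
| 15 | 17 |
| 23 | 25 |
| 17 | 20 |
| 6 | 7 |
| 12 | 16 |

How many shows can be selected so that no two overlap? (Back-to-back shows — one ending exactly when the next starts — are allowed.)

By end time: (0,2), (3,5), (6,7), (5,8), (11,14), (12,16), (15,17), (17,20), (23,25), (22,27).
Pick (0,2); next start ≥ 2 → (3,5); next start ≥ 5 → (6,7); next start ≥ 7 → (11,14); next start ≥ 14 → (15,17); next start ≥ 17 → (17,20); next start ≥ 20 → (23,25).
Selected 7 shows.

7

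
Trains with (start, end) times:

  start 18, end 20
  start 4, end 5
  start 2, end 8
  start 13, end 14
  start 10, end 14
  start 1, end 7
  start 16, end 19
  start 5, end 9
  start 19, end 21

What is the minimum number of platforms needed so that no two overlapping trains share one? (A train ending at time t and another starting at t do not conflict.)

The answer is the maximum number of intervals overlapping at any instant.
Events (time:±→running): 1:+→1 2:+→2 4:+→3 … peak 3.

3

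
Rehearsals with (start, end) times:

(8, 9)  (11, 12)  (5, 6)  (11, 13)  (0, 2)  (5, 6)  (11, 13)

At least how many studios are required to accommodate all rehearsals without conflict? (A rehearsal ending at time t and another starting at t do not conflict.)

Count concurrent intervals with a sweep; the peak is the room count.
Events (time:±→running): 0:+→1 2:-→0 5:+→1 5:+→2 6:-→1 6:-→0 8:+→1 9:-→0 11:+→1 11:+→2 11:+→3 … peak 3.

3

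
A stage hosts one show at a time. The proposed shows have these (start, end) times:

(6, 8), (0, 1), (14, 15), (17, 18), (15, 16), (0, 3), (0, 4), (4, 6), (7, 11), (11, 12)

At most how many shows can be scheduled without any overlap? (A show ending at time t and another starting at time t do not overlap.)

7

Greedy by earliest finish: after sorting by end time, pick each interval compatible with the last pick.
Sorted by end: (0,1)  (0,3)  (0,4)  (4,6)  (6,8)  (7,11)  (11,12)  (14,15)  (15,16)  (17,18)
take (0,1); skip (0,3); take (4,6); take (6,8); take (11,12); take (14,15); take (15,16); take (17,18).
Selected 7 shows.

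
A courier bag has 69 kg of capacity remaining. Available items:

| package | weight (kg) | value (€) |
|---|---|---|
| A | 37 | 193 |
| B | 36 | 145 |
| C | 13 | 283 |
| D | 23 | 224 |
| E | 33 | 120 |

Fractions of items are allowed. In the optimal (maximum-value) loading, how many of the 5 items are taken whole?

Greedy by value/weight ratio, highest first.
Ratios (sorted): C 21.77, D 9.74, A 5.22, B 4.03, E 3.64
take C (13 @ 283); take D (23 @ 224); take 33/37 of A → 172.14. Capacity used 69/69.
2 item(s) taken whole; one partial (take 33/37 of A).

2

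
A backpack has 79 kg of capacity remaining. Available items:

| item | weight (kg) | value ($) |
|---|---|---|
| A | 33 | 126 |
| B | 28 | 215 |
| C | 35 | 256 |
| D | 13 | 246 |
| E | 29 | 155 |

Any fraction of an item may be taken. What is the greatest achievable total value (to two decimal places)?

733.03

Ratios (sorted): D 18.92, B 7.68, C 7.31, E 5.34, A 3.82
take D (13 @ 246); take B (28 @ 215); take C (35 @ 256); take 3/29 of E → 16.03. Capacity used 79/79.
Total value = 733.03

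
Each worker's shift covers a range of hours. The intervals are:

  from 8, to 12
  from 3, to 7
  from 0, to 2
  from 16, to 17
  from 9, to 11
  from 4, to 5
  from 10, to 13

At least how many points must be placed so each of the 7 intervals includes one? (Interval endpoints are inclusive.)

4

Sort by right endpoint; whenever an interval is uncovered, place a point at its right end.
Sorted: [0,2] [4,5] [3,7] [9,11] [8,12] [10,13] [16,17]
{[0,2]} hit by 2; {[4,5],[3,7]} hit by 5; {[9,11],[8,12],[10,13]} hit by 11; {[16,17]} hit by 17.
Points: 2, 5, 11, 17 (4 total).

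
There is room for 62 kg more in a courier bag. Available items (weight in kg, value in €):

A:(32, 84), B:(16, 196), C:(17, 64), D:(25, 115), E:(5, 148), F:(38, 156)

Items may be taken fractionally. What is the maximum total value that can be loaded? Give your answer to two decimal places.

Greedy by value/weight ratio, highest first.
Order: E (148/5=29.60) > B (196/16=12.25) > D (115/25=4.60) > F (156/38=4.11) > C (64/17=3.76) > A (84/32=2.62)
Fill: take E (5 @ 148) → take B (16 @ 196) → take D (25 @ 115) → take 16/38 of F → 65.68; 62/62 used.
Total value = 524.68

524.68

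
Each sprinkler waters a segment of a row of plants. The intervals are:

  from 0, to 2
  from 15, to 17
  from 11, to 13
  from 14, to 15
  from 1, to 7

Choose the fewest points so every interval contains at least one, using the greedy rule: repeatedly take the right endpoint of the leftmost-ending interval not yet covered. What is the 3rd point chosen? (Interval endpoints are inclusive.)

Sort by right endpoint; whenever an interval is uncovered, place a point at its right end.
Sorted: [0,2] [1,7] [11,13] [14,15] [15,17]
{[0,2],[1,7]} hit by 2; {[11,13]} hit by 13; {[14,15],[15,17]} hit by 15.
Points: 2, 13, 15 (3 total).

15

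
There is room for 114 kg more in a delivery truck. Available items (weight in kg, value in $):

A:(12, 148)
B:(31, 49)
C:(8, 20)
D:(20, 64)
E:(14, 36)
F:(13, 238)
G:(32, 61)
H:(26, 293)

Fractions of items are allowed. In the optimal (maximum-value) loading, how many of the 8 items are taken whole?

6

Order: F (238/13=18.31) > A (148/12=12.33) > H (293/26=11.27) > D (64/20=3.20) > E (36/14=2.57) > C (20/8=2.50) > G (61/32=1.91) > B (49/31=1.58)
Fill: take F (13 @ 238) → take A (12 @ 148) → take H (26 @ 293) → take D (20 @ 64) → take E (14 @ 36) → take C (8 @ 20) → take 21/32 of G → 40.03; 114/114 used.
6 item(s) taken whole; one partial (take 21/32 of G).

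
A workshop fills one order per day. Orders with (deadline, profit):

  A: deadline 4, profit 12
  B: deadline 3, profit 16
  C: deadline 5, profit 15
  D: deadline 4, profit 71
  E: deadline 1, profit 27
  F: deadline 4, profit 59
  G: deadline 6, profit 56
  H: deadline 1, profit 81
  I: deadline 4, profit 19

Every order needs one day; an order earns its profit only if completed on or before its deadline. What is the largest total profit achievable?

Profit order: H=81 D=71 F=59 G=56 E=27 I=19 B=16 C=15 A=12
Assign: H→slot 1, D→slot 4, F→slot 3, G→slot 6, E skipped, I→slot 2, B skipped, C→slot 5, A skipped.
Slots: [1:H] [2:I] [3:F] [4:D] [5:C] [6:G]
Profit = 81 + 19 + 59 + 71 + 15 + 56 = 301

301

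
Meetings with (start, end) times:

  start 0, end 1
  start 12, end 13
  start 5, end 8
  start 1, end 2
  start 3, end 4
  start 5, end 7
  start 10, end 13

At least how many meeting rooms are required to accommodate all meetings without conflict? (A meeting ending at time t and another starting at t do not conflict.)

The answer is the maximum number of intervals overlapping at any instant.
Events (time:±→running): 0:+→1 1:-→0 1:+→1 2:-→0 3:+→1 4:-→0 5:+→1 5:+→2 … peak 2.

2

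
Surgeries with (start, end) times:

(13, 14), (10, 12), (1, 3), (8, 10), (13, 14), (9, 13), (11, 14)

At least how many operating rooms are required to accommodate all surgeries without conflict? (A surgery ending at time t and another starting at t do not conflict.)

Count concurrent intervals with a sweep; the peak is the room count.
starts: [1, 8, 9, 10, 11, 13, 13]
ends:   [3, 10, 12, 13, 14, 14, 14]
s1→1 e3→0 s8→1 s9→2 e10→1 s10→2 s11→3  — peak 3.

3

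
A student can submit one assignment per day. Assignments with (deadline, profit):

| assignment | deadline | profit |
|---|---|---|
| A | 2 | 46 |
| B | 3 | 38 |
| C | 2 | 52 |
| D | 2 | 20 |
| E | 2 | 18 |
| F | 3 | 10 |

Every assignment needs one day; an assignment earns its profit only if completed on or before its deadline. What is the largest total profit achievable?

136

Sort by profit descending; place each in the latest free slot ≤ its deadline.
By profit: C(d2,52), A(d2,46), B(d3,38), D(d2,20), E(d2,18), F(d3,10)
C→slot 2; A→slot 1; B→slot 3; D skipped; E skipped; F skipped.
Profit = 46 + 52 + 38 = 136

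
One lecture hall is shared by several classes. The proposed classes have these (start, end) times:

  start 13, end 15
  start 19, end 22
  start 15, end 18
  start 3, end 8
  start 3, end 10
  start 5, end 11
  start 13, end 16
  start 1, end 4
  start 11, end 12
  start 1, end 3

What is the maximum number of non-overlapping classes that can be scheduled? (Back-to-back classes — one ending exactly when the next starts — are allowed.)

6

Greedy by earliest finish: after sorting by end time, pick each interval compatible with the last pick.
By end time: (1,3), (1,4), (3,8), (3,10), (5,11), (11,12), (13,15), (13,16), (15,18), (19,22).
Pick (1,3); next start ≥ 3 → (3,8); next start ≥ 8 → (11,12); next start ≥ 12 → (13,15); next start ≥ 15 → (15,18); next start ≥ 18 → (19,22).
Selected 6 classes.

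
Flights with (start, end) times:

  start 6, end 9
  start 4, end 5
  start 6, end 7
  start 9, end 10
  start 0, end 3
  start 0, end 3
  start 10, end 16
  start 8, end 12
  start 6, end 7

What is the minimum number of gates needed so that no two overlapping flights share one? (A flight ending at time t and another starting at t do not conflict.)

3

Events (time:±→running): 0:+→1 0:+→2 3:-→1 3:-→0 4:+→1 5:-→0 6:+→1 6:+→2 6:+→3 … peak 3.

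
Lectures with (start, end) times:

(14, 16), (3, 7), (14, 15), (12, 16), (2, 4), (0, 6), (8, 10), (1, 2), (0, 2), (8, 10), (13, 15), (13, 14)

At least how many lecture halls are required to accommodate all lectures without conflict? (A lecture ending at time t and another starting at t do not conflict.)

Events (time:±→running): 0:+→1 0:+→2 1:+→3 2:-→2 2:-→1 2:+→2 3:+→3 4:-→2 6:-→1 7:-→0 8:+→1 8:+→2 10:-→1 10:-→0 12:+→1 13:+→2 13:+→3 14:-→2 14:+→3 14:+→4 … peak 4.

4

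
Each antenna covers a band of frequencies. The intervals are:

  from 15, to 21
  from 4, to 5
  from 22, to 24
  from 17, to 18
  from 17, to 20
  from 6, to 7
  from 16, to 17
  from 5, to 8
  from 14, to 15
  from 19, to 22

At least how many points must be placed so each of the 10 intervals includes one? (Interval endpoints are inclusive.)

5

Sort by right endpoint; whenever an interval is uncovered, place a point at its right end.
Sorted: [4,5] [6,7] [5,8] [14,15] [16,17] [17,18] [17,20] [15,21] [19,22] [22,24]
{[4,5]} hit by 5; {[6,7],[5,8]} hit by 7; {[14,15]} hit by 15; {[16,17],[17,18],[17,20],[15,21]} hit by 17; {[19,22],[22,24]} hit by 22.
Points: 5, 7, 15, 17, 22 (5 total).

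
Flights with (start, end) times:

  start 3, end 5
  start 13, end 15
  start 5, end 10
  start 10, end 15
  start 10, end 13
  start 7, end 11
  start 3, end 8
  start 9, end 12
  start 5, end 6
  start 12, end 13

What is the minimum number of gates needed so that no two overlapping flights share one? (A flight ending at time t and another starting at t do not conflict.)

starts: [3, 3, 5, 5, 7, 9, 10, 10, 12, 13]
ends:   [5, 6, 8, 10, 11, 12, 13, 13, 15, 15]
s3→1 s3→2 e5→1 s5→2 s5→3 e6→2 s7→3 e8→2 s9→3 e10→2 s10→3 s10→4  — peak 4.

4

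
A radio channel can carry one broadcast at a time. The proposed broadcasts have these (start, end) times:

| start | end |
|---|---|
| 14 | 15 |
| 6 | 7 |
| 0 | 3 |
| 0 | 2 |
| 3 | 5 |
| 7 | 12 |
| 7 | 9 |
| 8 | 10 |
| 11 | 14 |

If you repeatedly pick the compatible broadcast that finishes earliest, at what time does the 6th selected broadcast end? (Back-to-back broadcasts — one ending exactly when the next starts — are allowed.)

By end time: (0,2), (0,3), (3,5), (6,7), (7,9), (8,10), (7,12), (11,14), (14,15).
Pick (0,2); next start ≥ 2 → (3,5); next start ≥ 5 → (6,7); next start ≥ 7 → (7,9); next start ≥ 9 → (11,14); next start ≥ 14 → (14,15).
Selected: (0,2) (3,5) (6,7) (7,9) (11,14) (14,15)

15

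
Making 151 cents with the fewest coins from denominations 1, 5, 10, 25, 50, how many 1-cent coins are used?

1

Greedy: take as many of the largest coin as possible, then repeat with the remainder.
151 − 3×50→1 − 1×1→0
Count of 1: 1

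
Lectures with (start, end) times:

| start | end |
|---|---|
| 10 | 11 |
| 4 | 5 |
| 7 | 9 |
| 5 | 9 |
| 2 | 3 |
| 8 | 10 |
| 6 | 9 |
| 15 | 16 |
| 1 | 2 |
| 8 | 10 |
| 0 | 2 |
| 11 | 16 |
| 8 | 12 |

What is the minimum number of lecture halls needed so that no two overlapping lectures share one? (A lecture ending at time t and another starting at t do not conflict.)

starts: [0, 1, 2, 4, 5, 6, 7, 8, 8, 8, 10, 11, 15]
ends:   [2, 2, 3, 5, 9, 9, 9, 10, 10, 11, 12, 16, 16]
s0→1 s1→2 e2→1 e2→0 s2→1 e3→0 s4→1 e5→0 s5→1 s6→2 s7→3 s8→4 s8→5 s8→6  — peak 6.

6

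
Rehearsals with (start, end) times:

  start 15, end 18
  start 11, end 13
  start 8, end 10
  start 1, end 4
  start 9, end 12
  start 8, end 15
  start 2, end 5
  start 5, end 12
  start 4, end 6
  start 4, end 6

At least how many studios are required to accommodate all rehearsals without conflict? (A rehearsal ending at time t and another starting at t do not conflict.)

Count concurrent intervals with a sweep; the peak is the room count.
Events (time:±→running): 1:+→1 2:+→2 4:-→1 4:+→2 4:+→3 5:-→2 5:+→3 6:-→2 6:-→1 8:+→2 8:+→3 9:+→4 … peak 4.

4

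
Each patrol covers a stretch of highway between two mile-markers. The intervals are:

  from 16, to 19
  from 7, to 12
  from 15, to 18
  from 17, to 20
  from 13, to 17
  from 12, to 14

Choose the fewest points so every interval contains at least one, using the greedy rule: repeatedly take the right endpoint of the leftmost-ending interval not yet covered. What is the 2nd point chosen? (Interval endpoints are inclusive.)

17

Process intervals by earliest right end; each time one isn't hit yet, stab at its right endpoint.
By right end: [7,12]  [12,14]  [13,17]  [15,18]  [16,19]  [17,20]
[7,12] uncovered → point at 12; [13,17] uncovered → point at 17.
Points: 12, 17 (2 total).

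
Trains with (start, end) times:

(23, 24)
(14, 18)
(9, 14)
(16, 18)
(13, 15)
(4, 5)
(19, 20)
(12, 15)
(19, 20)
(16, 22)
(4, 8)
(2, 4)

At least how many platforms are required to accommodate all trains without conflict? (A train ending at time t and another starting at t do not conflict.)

3

The answer is the maximum number of intervals overlapping at any instant.
starts: [2, 4, 4, 9, 12, 13, 14, 16, 16, 19, 19, 23]
ends:   [4, 5, 8, 14, 15, 15, 18, 18, 20, 20, 22, 24]
s2→1 e4→0 s4→1 s4→2 e5→1 e8→0 s9→1 s12→2 s13→3  — peak 3.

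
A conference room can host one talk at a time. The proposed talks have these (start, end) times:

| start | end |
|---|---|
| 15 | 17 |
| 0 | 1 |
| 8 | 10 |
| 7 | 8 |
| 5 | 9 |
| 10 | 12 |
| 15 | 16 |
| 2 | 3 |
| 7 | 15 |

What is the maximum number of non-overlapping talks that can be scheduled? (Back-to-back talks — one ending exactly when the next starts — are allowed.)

6

Sorted by end: (0,1)  (2,3)  (7,8)  (5,9)  (8,10)  (10,12)  (7,15)  (15,16)  (15,17)
take (0,1); take (2,3); take (7,8); take (8,10); take (10,12); take (15,16).
Selected 6 talks.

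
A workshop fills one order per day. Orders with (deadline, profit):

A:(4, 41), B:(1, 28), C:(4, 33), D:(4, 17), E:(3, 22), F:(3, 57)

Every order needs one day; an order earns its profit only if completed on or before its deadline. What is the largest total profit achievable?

159

Profit order: F=57 A=41 C=33 B=28 E=22 D=17
Assign: F→slot 3, A→slot 4, C→slot 2, B→slot 1, E skipped, D skipped.
Slots: [1:B] [2:C] [3:F] [4:A]
Profit = 28 + 33 + 57 + 41 = 159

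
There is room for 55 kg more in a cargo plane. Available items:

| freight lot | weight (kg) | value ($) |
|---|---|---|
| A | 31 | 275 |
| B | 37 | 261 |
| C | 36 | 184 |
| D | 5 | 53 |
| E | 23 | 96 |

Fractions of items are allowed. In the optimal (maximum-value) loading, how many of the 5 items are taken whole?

Sort by value per unit weight and fill in that order.
Ratios (sorted): D 10.60, A 8.87, B 7.05, C 5.11, E 4.17
take D (5 @ 53); take A (31 @ 275); take 19/37 of B → 134.03. Capacity used 55/55.
2 item(s) taken whole; one partial (take 19/37 of B).

2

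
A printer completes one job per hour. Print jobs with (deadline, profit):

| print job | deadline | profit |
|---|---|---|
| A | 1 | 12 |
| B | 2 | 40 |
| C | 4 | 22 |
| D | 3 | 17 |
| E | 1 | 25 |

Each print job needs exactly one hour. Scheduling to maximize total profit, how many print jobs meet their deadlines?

Take jobs in profit order; each goes to the latest open slot no later than its deadline.
By profit: B(d2,40), E(d1,25), C(d4,22), D(d3,17), A(d1,12)
B→slot 2; E→slot 1; C→slot 4; D→slot 3; A skipped.
4 of 5 scheduled.

4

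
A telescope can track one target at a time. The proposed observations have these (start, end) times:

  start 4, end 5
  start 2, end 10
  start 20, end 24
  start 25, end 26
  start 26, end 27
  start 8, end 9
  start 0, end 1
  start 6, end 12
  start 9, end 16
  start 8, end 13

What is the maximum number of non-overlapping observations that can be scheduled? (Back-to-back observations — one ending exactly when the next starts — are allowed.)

By end time: (0,1), (4,5), (8,9), (2,10), (6,12), (8,13), (9,16), (20,24), (25,26), (26,27).
Pick (0,1); next start ≥ 1 → (4,5); next start ≥ 5 → (8,9); next start ≥ 9 → (9,16); next start ≥ 16 → (20,24); next start ≥ 24 → (25,26); next start ≥ 26 → (26,27).
Selected 7 observations.

7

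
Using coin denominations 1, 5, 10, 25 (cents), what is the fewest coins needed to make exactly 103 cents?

103 − 4×25→3 − 3×1→0
Total coins = 4 + 3 = 7

7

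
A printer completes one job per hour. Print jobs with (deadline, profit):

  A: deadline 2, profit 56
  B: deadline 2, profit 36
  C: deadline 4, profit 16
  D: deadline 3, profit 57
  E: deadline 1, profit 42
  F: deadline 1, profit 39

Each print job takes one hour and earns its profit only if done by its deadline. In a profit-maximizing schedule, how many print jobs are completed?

Take jobs in profit order; each goes to the latest open slot no later than its deadline.
Profit order: D=57 A=56 E=42 F=39 B=36 C=16
Assign: D→slot 3, A→slot 2, E→slot 1, F skipped, B skipped, C→slot 4.
Slots: [1:E] [2:A] [3:D] [4:C]
4 of 6 scheduled.

4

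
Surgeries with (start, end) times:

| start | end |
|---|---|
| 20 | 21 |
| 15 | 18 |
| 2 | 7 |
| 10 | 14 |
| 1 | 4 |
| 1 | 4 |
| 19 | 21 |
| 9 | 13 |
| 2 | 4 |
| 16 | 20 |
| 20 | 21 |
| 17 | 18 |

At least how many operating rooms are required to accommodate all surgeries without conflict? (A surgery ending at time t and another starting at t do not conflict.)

4

Count concurrent intervals with a sweep; the peak is the room count.
starts: [1, 1, 2, 2, 9, 10, 15, 16, 17, 19, 20, 20]
ends:   [4, 4, 4, 7, 13, 14, 18, 18, 20, 21, 21, 21]
s1→1 s1→2 s2→3 s2→4  — peak 4.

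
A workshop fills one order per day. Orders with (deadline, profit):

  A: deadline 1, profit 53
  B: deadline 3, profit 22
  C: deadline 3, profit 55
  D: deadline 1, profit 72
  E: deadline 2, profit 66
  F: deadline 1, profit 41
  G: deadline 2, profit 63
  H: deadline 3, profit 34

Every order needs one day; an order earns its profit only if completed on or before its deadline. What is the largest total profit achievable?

Take jobs in profit order; each goes to the latest open slot no later than its deadline.
By profit: D(d1,72), E(d2,66), G(d2,63), C(d3,55), A(d1,53), F(d1,41), H(d3,34), B(d3,22)
D→slot 1; E→slot 2; G skipped; C→slot 3; A skipped; F skipped; H skipped; B skipped.
Profit = 72 + 66 + 55 = 193

193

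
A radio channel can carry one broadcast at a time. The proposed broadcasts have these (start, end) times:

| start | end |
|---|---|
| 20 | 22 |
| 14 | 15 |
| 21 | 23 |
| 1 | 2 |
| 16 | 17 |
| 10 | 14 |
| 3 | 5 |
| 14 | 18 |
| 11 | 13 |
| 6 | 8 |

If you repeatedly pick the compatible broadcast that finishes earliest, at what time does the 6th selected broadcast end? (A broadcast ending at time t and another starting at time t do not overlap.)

17

Sort by end time and greedily take each interval whose start is ≥ the last chosen end.
By end time: (1,2), (3,5), (6,8), (11,13), (10,14), (14,15), (16,17), (14,18), (20,22), (21,23).
Pick (1,2); next start ≥ 2 → (3,5); next start ≥ 5 → (6,8); next start ≥ 8 → (11,13); next start ≥ 13 → (14,15); next start ≥ 15 → (16,17); next start ≥ 17 → (20,22).
Selected: (1,2) (3,5) (6,8) (11,13) (14,15) (16,17) (20,22)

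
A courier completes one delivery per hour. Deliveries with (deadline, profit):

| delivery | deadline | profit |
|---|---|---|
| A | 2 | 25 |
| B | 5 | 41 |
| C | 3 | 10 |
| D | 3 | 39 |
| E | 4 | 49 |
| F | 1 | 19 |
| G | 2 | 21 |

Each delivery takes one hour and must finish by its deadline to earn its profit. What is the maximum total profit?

By profit: E(d4,49), B(d5,41), D(d3,39), A(d2,25), G(d2,21), F(d1,19), C(d3,10)
E→slot 4; B→slot 5; D→slot 3; A→slot 2; G→slot 1; F skipped; C skipped.
Profit = 21 + 25 + 39 + 49 + 41 = 175

175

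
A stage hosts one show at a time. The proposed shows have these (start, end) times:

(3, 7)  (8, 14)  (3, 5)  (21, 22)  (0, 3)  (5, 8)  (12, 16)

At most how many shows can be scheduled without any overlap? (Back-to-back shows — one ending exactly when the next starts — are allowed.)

5

By end time: (0,3), (3,5), (3,7), (5,8), (8,14), (12,16), (21,22).
Pick (0,3); next start ≥ 3 → (3,5); next start ≥ 5 → (5,8); next start ≥ 8 → (8,14); next start ≥ 14 → (21,22).
Selected 5 shows.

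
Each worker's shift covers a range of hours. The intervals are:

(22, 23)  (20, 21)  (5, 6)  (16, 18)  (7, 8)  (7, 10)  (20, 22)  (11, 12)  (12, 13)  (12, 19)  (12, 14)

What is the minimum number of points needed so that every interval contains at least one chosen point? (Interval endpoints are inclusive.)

6

Process intervals by earliest right end; each time one isn't hit yet, stab at its right endpoint.
Sorted: [5,6] [7,8] [7,10] [11,12] [12,13] [12,14] [16,18] [12,19] [20,21] [20,22] [22,23]
{[5,6]} hit by 6; {[7,8],[7,10]} hit by 8; {[11,12],[12,13],[12,14]} hit by 12; {[16,18],[12,19]} hit by 18; {[20,21],[20,22]} hit by 21; {[22,23]} hit by 23.
Points: 6, 8, 12, 18, 21, 23 (6 total).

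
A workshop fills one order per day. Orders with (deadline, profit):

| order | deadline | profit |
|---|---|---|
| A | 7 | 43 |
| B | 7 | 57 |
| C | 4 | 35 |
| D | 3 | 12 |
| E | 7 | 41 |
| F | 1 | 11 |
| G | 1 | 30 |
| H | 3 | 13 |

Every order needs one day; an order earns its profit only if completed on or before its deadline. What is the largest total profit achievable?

By profit: B(d7,57), A(d7,43), E(d7,41), C(d4,35), G(d1,30), H(d3,13), D(d3,12), F(d1,11)
B→slot 7; A→slot 6; E→slot 5; C→slot 4; G→slot 1; H→slot 3; D→slot 2; F skipped.
Profit = 30 + 12 + 13 + 35 + 41 + 43 + 57 = 231

231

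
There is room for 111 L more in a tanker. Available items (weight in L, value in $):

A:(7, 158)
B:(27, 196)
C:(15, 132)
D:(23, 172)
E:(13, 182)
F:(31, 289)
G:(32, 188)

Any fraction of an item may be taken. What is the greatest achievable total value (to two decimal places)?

1092.70

Order: A (158/7=22.57) > E (182/13=14.00) > F (289/31=9.32) > C (132/15=8.80) > D (172/23=7.48) > B (196/27=7.26) > G (188/32=5.88)
Fill: take A (7 @ 158) → take E (13 @ 182) → take F (31 @ 289) → take C (15 @ 132) → take D (23 @ 172) → take 22/27 of B → 159.70; 111/111 used.
Total value = 1092.70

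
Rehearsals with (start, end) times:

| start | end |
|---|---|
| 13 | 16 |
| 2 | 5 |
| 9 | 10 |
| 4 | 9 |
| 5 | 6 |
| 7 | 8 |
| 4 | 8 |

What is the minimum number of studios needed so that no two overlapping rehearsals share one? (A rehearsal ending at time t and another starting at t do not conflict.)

3

The answer is the maximum number of intervals overlapping at any instant.
starts: [2, 4, 4, 5, 7, 9, 13]
ends:   [5, 6, 8, 8, 9, 10, 16]
s2→1 s4→2 s4→3  — peak 3.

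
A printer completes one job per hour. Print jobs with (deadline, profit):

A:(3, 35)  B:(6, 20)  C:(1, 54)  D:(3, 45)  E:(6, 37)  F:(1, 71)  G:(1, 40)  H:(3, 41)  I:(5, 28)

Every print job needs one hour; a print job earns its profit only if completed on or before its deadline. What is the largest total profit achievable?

242

Sort by profit descending; place each in the latest free slot ≤ its deadline.
Profit order: F=71 C=54 D=45 H=41 G=40 E=37 A=35 I=28 B=20
Assign: F→slot 1, C skipped, D→slot 3, H→slot 2, G skipped, E→slot 6, A skipped, I→slot 5, B→slot 4.
Slots: [1:F] [2:H] [3:D] [4:B] [5:I] [6:E]
Profit = 71 + 41 + 45 + 20 + 28 + 37 = 242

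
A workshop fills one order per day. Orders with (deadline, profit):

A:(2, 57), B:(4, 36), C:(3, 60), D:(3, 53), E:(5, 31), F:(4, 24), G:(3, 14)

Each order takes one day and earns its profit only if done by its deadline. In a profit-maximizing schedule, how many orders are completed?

5

Sort by profit descending; place each in the latest free slot ≤ its deadline.
Profit order: C=60 A=57 D=53 B=36 E=31 F=24 G=14
Assign: C→slot 3, A→slot 2, D→slot 1, B→slot 4, E→slot 5, F skipped, G skipped.
Slots: [1:D] [2:A] [3:C] [4:B] [5:E]
5 of 7 scheduled.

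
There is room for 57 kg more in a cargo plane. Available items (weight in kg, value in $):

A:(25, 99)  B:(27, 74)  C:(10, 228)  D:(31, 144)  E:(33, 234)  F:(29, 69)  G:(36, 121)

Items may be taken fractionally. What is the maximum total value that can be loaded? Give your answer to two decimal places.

Sort by value per unit weight and fill in that order.
Ratios (sorted): C 22.80, E 7.09, D 4.65, A 3.96, G 3.36, B 2.74, F 2.38
take C (10 @ 228); take E (33 @ 234); take 14/31 of D → 65.03. Capacity used 57/57.
Total value = 527.03

527.03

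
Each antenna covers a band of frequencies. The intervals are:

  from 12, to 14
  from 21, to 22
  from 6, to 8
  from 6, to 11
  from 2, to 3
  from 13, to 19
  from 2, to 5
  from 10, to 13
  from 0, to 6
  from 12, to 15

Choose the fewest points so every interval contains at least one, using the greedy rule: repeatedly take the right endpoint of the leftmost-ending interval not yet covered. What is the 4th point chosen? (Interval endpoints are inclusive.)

By right end: [2,3]  [2,5]  [0,6]  [6,8]  [6,11]  [10,13]  [12,14]  [12,15]  [13,19]  [21,22]
[2,3] uncovered → point at 3; [6,8] uncovered → point at 8; [10,13] uncovered → point at 13; [21,22] uncovered → point at 22.
Points: 3, 8, 13, 22 (4 total).

22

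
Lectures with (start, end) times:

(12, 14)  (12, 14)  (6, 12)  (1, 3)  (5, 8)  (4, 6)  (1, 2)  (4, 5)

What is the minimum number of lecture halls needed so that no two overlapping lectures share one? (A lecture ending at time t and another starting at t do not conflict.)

2

Count concurrent intervals with a sweep; the peak is the room count.
Events (time:±→running): 1:+→1 1:+→2 … peak 2.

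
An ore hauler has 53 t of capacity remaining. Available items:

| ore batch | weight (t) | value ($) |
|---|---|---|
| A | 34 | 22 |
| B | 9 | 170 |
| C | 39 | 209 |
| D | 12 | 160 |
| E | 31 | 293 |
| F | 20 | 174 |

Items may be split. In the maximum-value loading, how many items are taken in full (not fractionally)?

Ratios (sorted): B 18.89, D 13.33, E 9.45, F 8.70, C 5.36, A 0.65
take B (9 @ 170); take D (12 @ 160); take E (31 @ 293); take 1/20 of F → 8.70. Capacity used 53/53.
3 item(s) taken whole; one partial (take 1/20 of F).

3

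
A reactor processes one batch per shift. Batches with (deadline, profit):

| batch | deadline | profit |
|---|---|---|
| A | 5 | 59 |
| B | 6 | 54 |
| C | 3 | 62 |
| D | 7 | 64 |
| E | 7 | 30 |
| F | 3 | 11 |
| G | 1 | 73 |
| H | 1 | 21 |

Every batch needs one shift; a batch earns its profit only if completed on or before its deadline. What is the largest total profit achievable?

353

Profit order: G=73 D=64 C=62 A=59 B=54 E=30 H=21 F=11
Assign: G→slot 1, D→slot 7, C→slot 3, A→slot 5, B→slot 6, E→slot 4, H skipped, F→slot 2.
Slots: [1:G] [2:F] [3:C] [4:E] [5:A] [6:B] [7:D]
Profit = 73 + 11 + 62 + 30 + 59 + 54 + 64 = 353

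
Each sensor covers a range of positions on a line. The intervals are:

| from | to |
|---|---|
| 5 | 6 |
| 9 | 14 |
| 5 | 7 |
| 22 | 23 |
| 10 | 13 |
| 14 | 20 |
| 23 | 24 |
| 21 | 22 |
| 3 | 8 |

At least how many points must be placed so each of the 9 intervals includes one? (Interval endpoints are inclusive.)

By right end: [5,6]  [5,7]  [3,8]  [10,13]  [9,14]  [14,20]  [21,22]  [22,23]  [23,24]
[5,6] uncovered → point at 6; [10,13] uncovered → point at 13; [14,20] uncovered → point at 20; [21,22] uncovered → point at 22; [23,24] uncovered → point at 24.
Points: 6, 13, 20, 22, 24 (5 total).

5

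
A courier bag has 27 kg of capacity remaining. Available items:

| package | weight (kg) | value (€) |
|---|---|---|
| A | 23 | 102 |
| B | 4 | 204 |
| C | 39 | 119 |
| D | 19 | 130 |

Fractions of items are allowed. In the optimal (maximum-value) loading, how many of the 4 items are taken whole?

2

Order: B (204/4=51.00) > D (130/19=6.84) > A (102/23=4.43) > C (119/39=3.05)
Fill: take B (4 @ 204) → take D (19 @ 130) → take 4/23 of A → 17.74; 27/27 used.
2 item(s) taken whole; one partial (take 4/23 of A).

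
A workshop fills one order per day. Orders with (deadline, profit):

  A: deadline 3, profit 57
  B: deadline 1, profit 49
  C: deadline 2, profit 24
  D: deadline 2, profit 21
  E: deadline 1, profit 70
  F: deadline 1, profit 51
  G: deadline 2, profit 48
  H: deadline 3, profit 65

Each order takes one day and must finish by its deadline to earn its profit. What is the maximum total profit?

192

Sort by profit descending; place each in the latest free slot ≤ its deadline.
By profit: E(d1,70), H(d3,65), A(d3,57), F(d1,51), B(d1,49), G(d2,48), C(d2,24), D(d2,21)
E→slot 1; H→slot 3; A→slot 2; F skipped; B skipped; G skipped; C skipped; D skipped.
Profit = 70 + 57 + 65 = 192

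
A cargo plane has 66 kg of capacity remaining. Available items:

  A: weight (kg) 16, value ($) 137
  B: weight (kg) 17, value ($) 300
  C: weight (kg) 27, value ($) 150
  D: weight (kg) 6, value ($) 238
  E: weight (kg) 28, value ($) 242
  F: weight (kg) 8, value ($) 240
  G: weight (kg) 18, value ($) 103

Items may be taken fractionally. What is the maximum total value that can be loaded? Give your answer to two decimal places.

1079.94

Sort by value per unit weight and fill in that order.
Order: D (238/6=39.67) > F (240/8=30.00) > B (300/17=17.65) > E (242/28=8.64) > A (137/16=8.56) > G (103/18=5.72) > C (150/27=5.56)
Fill: take D (6 @ 238) → take F (8 @ 240) → take B (17 @ 300) → take E (28 @ 242) → take 7/16 of A → 59.94; 66/66 used.
Total value = 1079.94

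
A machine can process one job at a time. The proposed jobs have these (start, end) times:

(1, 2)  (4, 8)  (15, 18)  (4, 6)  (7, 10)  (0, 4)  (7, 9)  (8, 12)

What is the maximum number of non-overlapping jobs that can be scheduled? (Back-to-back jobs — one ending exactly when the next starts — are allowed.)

4

Greedy by earliest finish: after sorting by end time, pick each interval compatible with the last pick.
Sorted by end: (1,2)  (0,4)  (4,6)  (4,8)  (7,9)  (7,10)  (8,12)  (15,18)
take (1,2); skip (0,4); take (4,6); take (7,9); skip (7,10); skip (8,12); take (15,18).
Selected 4 jobs.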